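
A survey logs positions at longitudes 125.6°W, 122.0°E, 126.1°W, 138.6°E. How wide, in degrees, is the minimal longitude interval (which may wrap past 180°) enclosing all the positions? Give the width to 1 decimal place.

112.4°

Sort the longitudes: -126.1°, -125.6°, +122.0°, +138.6°.
Eastward gaps between consecutive values (wrapping around): 0.5°, 247.6°, 16.6°, 95.3°.
Largest gap = 247.6° ⇒ minimal covering band is its complement: 360° − 247.6° = 112.4°.
Band runs from +122.0° eastward to -125.6°, crossing the antimeridian.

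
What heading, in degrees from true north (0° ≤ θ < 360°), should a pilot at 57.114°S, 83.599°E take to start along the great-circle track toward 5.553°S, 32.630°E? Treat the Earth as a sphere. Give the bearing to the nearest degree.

302°

Δλ = 32.630 − 83.599 = -50.969°.
θ = atan2( sin Δλ · cos φ₂ , cos φ₁ · sin φ₂ − sin φ₁ · cos φ₂ · cos Δλ )
  = atan2(-0.77316, 0.47380) = -58.499° → normalised to [0°, 360°): 301.501°.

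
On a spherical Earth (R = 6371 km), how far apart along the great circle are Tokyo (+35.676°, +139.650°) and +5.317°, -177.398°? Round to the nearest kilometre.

5533 km

Δλ = -177.398 − 139.650 = -317.048°; wrapped into (−180°, 180°]: 42.952°.
Δφ = 5.317 − 35.676 = -30.359°.
a = sin²(Δφ/2) + cos φ₁ · cos φ₂ · sin²(Δλ/2) = 0.176976.
c = 2·atan2(√a, √(1−a)) = 0.86840 rad → d = 6371·c ≈ 5532.59 km.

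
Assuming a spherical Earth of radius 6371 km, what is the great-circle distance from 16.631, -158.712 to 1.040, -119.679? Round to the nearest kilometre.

4611 km

Δλ = -119.679 − -158.712 = 39.033°.
Δφ = 1.040 − 16.631 = -15.591°.
a = sin²(Δφ/2) + cos φ₁ · cos φ₂ · sin²(Δλ/2) = 0.125319.
c = 2·atan2(√a, √(1−a)) = 0.72370 rad → d = 6371·c ≈ 4610.69 km.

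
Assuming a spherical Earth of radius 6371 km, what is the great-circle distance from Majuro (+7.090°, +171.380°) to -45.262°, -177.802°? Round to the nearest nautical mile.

3197 nmi

Δλ = -177.802 − 171.380 = -349.182°; wrapped into (−180°, 180°]: 10.818°.
Δφ = -45.262 − 7.090 = -52.352°.
a = sin²(Δφ/2) + cos φ₁ · cos φ₂ · sin²(Δλ/2) = 0.200802.
c = 2·atan2(√a, √(1−a)) = 0.92930 rad → d = 6371·c ≈ 5920.57 km ≈ 3196.85 nmi.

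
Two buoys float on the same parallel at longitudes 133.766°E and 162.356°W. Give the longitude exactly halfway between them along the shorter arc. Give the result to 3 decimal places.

165.705°E

Signed shortest Δλ from +133.766° to -162.356° is +63.878°.
Midpoint longitude = +133.766° + (+63.878°)/2 = +133.766° + 31.939° = +165.705°.
(The naïve average (+133.766 + -162.356)/2 = -14.295° is on the wrong side of the globe.)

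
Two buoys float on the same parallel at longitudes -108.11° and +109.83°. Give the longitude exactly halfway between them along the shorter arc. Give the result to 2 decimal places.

Signed shortest Δλ from -108.11° to +109.83° is -142.06°.
Midpoint longitude = -108.11° + (-142.06°)/2 = -108.11° − 71.03° = -179.14°.
(The naïve average (-108.11 + +109.83)/2 = 0.86° is on the wrong side of the globe.)

-179.14°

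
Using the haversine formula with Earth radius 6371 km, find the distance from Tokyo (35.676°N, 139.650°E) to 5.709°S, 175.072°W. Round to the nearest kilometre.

6592 km

Δλ = -175.072 − 139.650 = -314.722°; wrapped into (−180°, 180°]: 45.278°.
Δφ = -5.709 − 35.676 = -41.385°.
a = sin²(Δφ/2) + cos φ₁ · cos φ₂ · sin²(Δλ/2) = 0.244620.
c = 2·atan2(√a, √(1−a)) = 1.03473 rad → d = 6371·c ≈ 6592.26 km.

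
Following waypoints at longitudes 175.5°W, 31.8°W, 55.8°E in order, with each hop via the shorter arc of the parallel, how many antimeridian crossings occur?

Leg 1: -175.5° → -31.8°, shortest Δλ = 143.7° (east) — does not cross 180°.
Leg 2: -31.8° → +55.8°, shortest Δλ = 87.6° (east) — does not cross 180°.
Total crossings: 0.

0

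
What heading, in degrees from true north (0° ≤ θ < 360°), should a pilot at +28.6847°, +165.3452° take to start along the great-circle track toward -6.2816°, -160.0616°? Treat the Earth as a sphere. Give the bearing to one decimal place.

Δλ = -160.0616 − 165.3452 = -325.4068°; wrapped into (−180°, 180°]: 34.5932°.
θ = atan2( sin Δλ · cos φ₂ , cos φ₁ · sin φ₂ − sin φ₁ · cos φ₂ · cos Δλ )
  = atan2(0.56434, -0.48874) = 130.894° → normalised to [0°, 360°): 130.894°.

130.9°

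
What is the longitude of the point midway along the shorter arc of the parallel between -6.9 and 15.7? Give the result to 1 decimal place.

+4.4°

Signed shortest Δλ from -6.9° to +15.7° is +22.6°.
Midpoint longitude = -6.9° + (+22.6°)/2 = -6.9° + 11.3° = +4.4°.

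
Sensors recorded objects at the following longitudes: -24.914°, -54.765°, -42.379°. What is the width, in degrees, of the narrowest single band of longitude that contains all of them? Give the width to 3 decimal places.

29.851°

Sort the longitudes: -54.765°, -42.379°, -24.914°.
Eastward gaps between consecutive values (wrapping around): 12.386°, 17.465°, 330.149°.
Largest gap = 330.149° ⇒ minimal covering band is its complement: 360° − 330.149° = 29.851°.
Band runs from -54.765° eastward to -24.914°.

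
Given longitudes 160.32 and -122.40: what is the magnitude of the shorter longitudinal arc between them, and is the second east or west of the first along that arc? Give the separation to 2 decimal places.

Raw difference: -122.40 − 160.32 = -282.72°.
Normalise into (−180°, 180°]: -282.72° + 360° = 77.28°.
Positive ⇒ the second point lies to the east; separation 77.28°.

77.28° east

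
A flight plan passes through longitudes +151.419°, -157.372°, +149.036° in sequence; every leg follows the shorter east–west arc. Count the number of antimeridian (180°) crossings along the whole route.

2

Leg 1: +151.419° → -157.372°, shortest Δλ = 51.209° (east) — crosses 180°.
Leg 2: -157.372° → +149.036°, shortest Δλ = -53.592° (west) — crosses 180°.
Total crossings: 2.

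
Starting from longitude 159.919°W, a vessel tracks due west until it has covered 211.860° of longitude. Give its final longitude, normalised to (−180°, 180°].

11.779°W

Start at -159.919°; shift −211.860° → -371.779°.
-371.779° lies outside (−180°, 180°]; add 360° → -11.779°.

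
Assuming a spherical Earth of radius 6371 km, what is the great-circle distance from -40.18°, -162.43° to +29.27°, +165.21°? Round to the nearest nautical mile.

4543 nmi

Δλ = 165.21 − -162.43 = 327.64°; wrapped into (−180°, 180°]: -32.36°.
Δφ = 29.27 − -40.18 = 69.45°.
a = sin²(Δφ/2) + cos φ₁ · cos φ₂ · sin²(Δλ/2) = 0.376239.
c = 2·atan2(√a, √(1−a)) = 1.32067 rad → d = 6371·c ≈ 8414.02 km ≈ 4543.20 nmi.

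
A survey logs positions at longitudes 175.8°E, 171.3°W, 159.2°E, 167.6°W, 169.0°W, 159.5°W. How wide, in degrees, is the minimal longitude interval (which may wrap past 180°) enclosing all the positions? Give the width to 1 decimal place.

41.3°

Sort the longitudes: -171.3°, -169.0°, -167.6°, -159.5°, +159.2°, +175.8°.
Eastward gaps between consecutive values (wrapping around): 2.3°, 1.4°, 8.1°, 318.7°, 16.6°, 12.9°.
Largest gap = 318.7° ⇒ minimal covering band is its complement: 360° − 318.7° = 41.3°.
Band runs from +159.2° eastward to -159.5°, crossing the antimeridian.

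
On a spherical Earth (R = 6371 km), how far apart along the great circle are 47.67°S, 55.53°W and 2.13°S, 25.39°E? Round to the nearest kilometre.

9153 km

Δλ = 25.39 − -55.53 = 80.92°.
Δφ = -2.13 − -47.67 = 45.54°.
a = sin²(Δφ/2) + cos φ₁ · cos φ₂ · sin²(Δλ/2) = 0.433163.
c = 2·atan2(√a, √(1−a)) = 1.43672 rad → d = 6371·c ≈ 9153.34 km.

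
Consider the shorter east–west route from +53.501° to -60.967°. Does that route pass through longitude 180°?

No

Signed shortest Δλ = ((-60.967 − 53.501 + 180) mod 360) − 180 = -114.468°.
Going west by 114.468° from +53.501° reaches -60.967° without touching 180°.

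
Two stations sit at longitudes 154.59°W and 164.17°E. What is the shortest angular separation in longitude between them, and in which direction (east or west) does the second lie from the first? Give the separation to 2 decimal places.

Raw difference: 164.17 − -154.59 = 318.76°.
Normalise into (−180°, 180°]: 318.76° − 360° = -41.24°.
Negative ⇒ the second point lies to the west; separation 41.24°.

41.24° west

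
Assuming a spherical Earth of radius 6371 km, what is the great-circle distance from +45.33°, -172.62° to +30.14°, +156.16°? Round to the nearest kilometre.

Δλ = 156.16 − -172.62 = 328.78°; wrapped into (−180°, 180°]: -31.22°.
Δφ = 30.14 − 45.33 = -15.19°.
a = sin²(Δφ/2) + cos φ₁ · cos φ₂ · sin²(Δλ/2) = 0.061491.
c = 2·atan2(√a, √(1−a)) = 0.50118 rad → d = 6371·c ≈ 3193.00 km.

3193 km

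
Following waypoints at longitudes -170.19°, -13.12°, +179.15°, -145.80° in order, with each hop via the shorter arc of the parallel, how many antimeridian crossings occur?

2

Leg 1: -170.19° → -13.12°, shortest Δλ = 157.07° (east) — does not cross 180°.
Leg 2: -13.12° → +179.15°, shortest Δλ = -167.73° (west) — crosses 180°.
Leg 3: +179.15° → -145.80°, shortest Δλ = 35.05° (east) — crosses 180°.
Total crossings: 2.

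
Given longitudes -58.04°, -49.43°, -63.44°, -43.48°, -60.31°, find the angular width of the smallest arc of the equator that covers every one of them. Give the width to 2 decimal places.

19.96°

Sort the longitudes: -63.44°, -60.31°, -58.04°, -49.43°, -43.48°.
Eastward gaps between consecutive values (wrapping around): 3.13°, 2.27°, 8.61°, 5.95°, 340.04°.
Largest gap = 340.04° ⇒ minimal covering band is its complement: 360° − 340.04° = 19.96°.
Band runs from -63.44° eastward to -43.48°.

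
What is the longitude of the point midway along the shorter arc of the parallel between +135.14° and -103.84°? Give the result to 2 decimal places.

-164.35°

Signed shortest Δλ from +135.14° to -103.84° is +121.02°.
Midpoint longitude = +135.14° + (+121.02°)/2 = +135.14° + 60.51° = +195.65°.
Normalise into (−180°, 180°]: -164.35°.
(The naïve average (+135.14 + -103.84)/2 = 15.65° is on the wrong side of the globe.)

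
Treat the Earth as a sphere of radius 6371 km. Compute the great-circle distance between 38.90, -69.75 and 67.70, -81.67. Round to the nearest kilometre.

3286 km

Δλ = -81.67 − -69.75 = -11.92°.
Δφ = 67.70 − 38.90 = 28.80°.
a = sin²(Δφ/2) + cos φ₁ · cos φ₂ · sin²(Δλ/2) = 0.065031.
c = 2·atan2(√a, √(1−a)) = 0.51572 rad → d = 6371·c ≈ 3285.64 km.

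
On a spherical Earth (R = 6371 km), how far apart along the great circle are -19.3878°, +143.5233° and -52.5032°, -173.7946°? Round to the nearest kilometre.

Δλ = -173.7946 − 143.5233 = -317.3179°; wrapped into (−180°, 180°]: 42.6821°.
Δφ = -52.5032 − -19.3878 = -33.1154°.
a = sin²(Δφ/2) + cos φ₁ · cos φ₂ · sin²(Δλ/2) = 0.157259.
c = 2·atan2(√a, √(1−a)) = 0.81553 rad → d = 6371·c ≈ 5195.75 km.

5196 km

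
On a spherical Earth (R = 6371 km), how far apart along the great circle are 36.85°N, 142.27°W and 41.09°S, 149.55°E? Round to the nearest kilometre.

11096 km

Δλ = 149.55 − -142.27 = 291.82°; wrapped into (−180°, 180°]: -68.18°.
Δφ = -41.09 − 36.85 = -77.94°.
a = sin²(Δφ/2) + cos φ₁ · cos φ₂ · sin²(Δλ/2) = 0.584998.
c = 2·atan2(√a, √(1−a)) = 1.74162 rad → d = 6371·c ≈ 11095.88 km.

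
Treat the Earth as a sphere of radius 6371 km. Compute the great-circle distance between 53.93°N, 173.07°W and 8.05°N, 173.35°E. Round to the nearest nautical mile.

2832 nmi

Δλ = 173.35 − -173.07 = 346.42°; wrapped into (−180°, 180°]: -13.58°.
Δφ = 8.05 − 53.93 = -45.88°.
a = sin²(Δφ/2) + cos φ₁ · cos φ₂ · sin²(Δλ/2) = 0.160067.
c = 2·atan2(√a, √(1−a)) = 0.82322 rad → d = 6371·c ≈ 5244.72 km ≈ 2831.92 nmi.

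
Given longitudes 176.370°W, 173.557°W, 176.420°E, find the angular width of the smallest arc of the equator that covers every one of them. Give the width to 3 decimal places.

10.023°

Sort the longitudes: -176.370°, -173.557°, +176.420°.
Eastward gaps between consecutive values (wrapping around): 2.813°, 349.977°, 7.210°.
Largest gap = 349.977° ⇒ minimal covering band is its complement: 360° − 349.977° = 10.023°.
Band runs from +176.420° eastward to -173.557°, crossing the antimeridian.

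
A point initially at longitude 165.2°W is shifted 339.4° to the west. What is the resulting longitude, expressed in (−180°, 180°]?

144.6°W

Start at -165.2°; shift −339.4° → -504.6°.
-504.6° lies outside (−180°, 180°]; add 360° → -144.6°.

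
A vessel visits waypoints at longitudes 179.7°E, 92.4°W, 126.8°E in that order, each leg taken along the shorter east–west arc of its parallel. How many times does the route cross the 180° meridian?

2

Leg 1: +179.7° → -92.4°, shortest Δλ = 87.9° (east) — crosses 180°.
Leg 2: -92.4° → +126.8°, shortest Δλ = -140.8° (west) — crosses 180°.
Total crossings: 2.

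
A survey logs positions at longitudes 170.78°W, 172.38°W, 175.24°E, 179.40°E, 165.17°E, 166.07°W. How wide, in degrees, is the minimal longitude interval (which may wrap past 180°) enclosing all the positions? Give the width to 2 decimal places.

Sort the longitudes: -172.38°, -170.78°, -166.07°, +165.17°, +175.24°, +179.40°.
Eastward gaps between consecutive values (wrapping around): 1.60°, 4.71°, 331.24°, 10.07°, 4.16°, 8.22°.
Largest gap = 331.24° ⇒ minimal covering band is its complement: 360° − 331.24° = 28.76°.
Band runs from +165.17° eastward to -166.07°, crossing the antimeridian.

28.76°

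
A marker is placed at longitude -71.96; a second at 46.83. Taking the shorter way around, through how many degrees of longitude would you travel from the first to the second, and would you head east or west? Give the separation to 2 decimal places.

Raw difference: 46.83 − -71.96 = 118.79°.
Normalise into (−180°, 180°]: 118.79° stays 118.79°.
Positive ⇒ the second point lies to the east; separation 118.79°.

118.79° east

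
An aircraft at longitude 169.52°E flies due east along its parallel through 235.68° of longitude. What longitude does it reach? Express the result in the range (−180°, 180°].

Start at +169.52°; shift +235.68° → +405.20°.
+405.20° lies outside (−180°, 180°]; subtract 360° → +45.20°.

45.20°E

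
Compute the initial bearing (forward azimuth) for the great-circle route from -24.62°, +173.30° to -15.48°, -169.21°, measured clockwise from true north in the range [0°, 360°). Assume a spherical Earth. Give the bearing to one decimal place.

Δλ = -169.21 − 173.30 = -342.51°; wrapped into (−180°, 180°]: 17.49°.
θ = atan2( sin Δλ · cos φ₂ , cos φ₁ · sin φ₂ − sin φ₁ · cos φ₂ · cos Δλ )
  = atan2(0.28964, 0.14029) = 64.157° → normalised to [0°, 360°): 64.157°.

64.2°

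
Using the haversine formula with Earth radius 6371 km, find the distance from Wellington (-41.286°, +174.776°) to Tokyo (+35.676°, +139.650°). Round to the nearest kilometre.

Δλ = 139.650 − 174.776 = -35.126°.
Δφ = 35.676 − -41.286 = 76.962°.
a = sin²(Δφ/2) + cos φ₁ · cos φ₂ · sin²(Δλ/2) = 0.442782.
c = 2·atan2(√a, √(1−a)) = 1.45611 rad → d = 6371·c ≈ 9276.87 km.

9277 km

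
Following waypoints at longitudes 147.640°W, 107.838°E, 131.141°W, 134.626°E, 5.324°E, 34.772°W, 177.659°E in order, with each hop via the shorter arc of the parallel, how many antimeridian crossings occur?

4

Leg 1: -147.640° → +107.838°, shortest Δλ = -104.522° (west) — crosses 180°.
Leg 2: +107.838° → -131.141°, shortest Δλ = 121.021° (east) — crosses 180°.
Leg 3: -131.141° → +134.626°, shortest Δλ = -94.233° (west) — crosses 180°.
Leg 4: +134.626° → +5.324°, shortest Δλ = -129.302° (west) — does not cross 180°.
Leg 5: +5.324° → -34.772°, shortest Δλ = -40.096° (west) — does not cross 180°.
Leg 6: -34.772° → +177.659°, shortest Δλ = -147.569° (west) — crosses 180°.
Total crossings: 4.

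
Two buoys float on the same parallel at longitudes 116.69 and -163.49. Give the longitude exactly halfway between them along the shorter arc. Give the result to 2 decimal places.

+156.60°

Signed shortest Δλ from +116.69° to -163.49° is +79.82°.
Midpoint longitude = +116.69° + (+79.82°)/2 = +116.69° + 39.91° = +156.60°.
(The naïve average (+116.69 + -163.49)/2 = -23.4° is on the wrong side of the globe.)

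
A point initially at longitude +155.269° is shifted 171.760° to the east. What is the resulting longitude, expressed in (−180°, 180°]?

-32.971°

Start at +155.269°; shift +171.760° → +327.029°.
+327.029° lies outside (−180°, 180°]; subtract 360° → -32.971°.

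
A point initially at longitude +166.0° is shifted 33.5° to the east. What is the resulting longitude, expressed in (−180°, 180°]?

-160.5°

Start at +166.0°; shift +33.5° → +199.5°.
+199.5° lies outside (−180°, 180°]; subtract 360° → -160.5°.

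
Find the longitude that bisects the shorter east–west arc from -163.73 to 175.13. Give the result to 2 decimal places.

-174.30°

Signed shortest Δλ from -163.73° to +175.13° is -21.14°.
Midpoint longitude = -163.73° + (-21.14°)/2 = -163.73° − 10.57° = -174.30°.
(The naïve average (-163.73 + +175.13)/2 = 5.7° is on the wrong side of the globe.)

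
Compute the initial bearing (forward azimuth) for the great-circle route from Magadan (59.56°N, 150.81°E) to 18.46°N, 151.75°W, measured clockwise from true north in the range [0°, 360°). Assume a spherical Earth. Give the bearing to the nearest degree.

109°

Δλ = -151.75 − 150.81 = -302.56°; wrapped into (−180°, 180°]: 57.44°.
θ = atan2( sin Δλ · cos φ₂ , cos φ₁ · sin φ₂ − sin φ₁ · cos φ₂ · cos Δλ )
  = atan2(0.79946, -0.27970) = 109.283° → normalised to [0°, 360°): 109.283°.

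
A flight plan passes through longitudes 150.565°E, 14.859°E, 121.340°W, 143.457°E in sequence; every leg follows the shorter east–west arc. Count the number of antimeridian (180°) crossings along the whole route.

1

Leg 1: +150.565° → +14.859°, shortest Δλ = -135.706° (west) — does not cross 180°.
Leg 2: +14.859° → -121.340°, shortest Δλ = -136.199° (west) — does not cross 180°.
Leg 3: -121.340° → +143.457°, shortest Δλ = -95.203° (west) — crosses 180°.
Total crossings: 1.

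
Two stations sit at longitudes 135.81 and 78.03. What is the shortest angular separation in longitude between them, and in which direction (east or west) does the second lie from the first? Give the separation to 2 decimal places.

57.78° west

Raw difference: 78.03 − 135.81 = -57.78°.
Normalise into (−180°, 180°]: -57.78° stays -57.78°.
Negative ⇒ the second point lies to the west; separation 57.78°.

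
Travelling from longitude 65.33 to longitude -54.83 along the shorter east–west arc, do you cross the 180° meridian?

No

Signed shortest Δλ = ((-54.83 − 65.33 + 180) mod 360) − 180 = -120.16°.
Going west by 120.16° from +65.33° reaches -54.83° without touching 180°.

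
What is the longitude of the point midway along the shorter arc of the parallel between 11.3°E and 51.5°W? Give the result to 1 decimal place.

20.1°W

Signed shortest Δλ from +11.3° to -51.5° is -62.8°.
Midpoint longitude = +11.3° + (-62.8°)/2 = +11.3° − 31.4° = -20.1°.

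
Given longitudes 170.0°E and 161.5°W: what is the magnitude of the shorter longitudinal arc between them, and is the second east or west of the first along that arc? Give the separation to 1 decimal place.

Raw difference: -161.5 − 170.0 = -331.5°.
Normalise into (−180°, 180°]: -331.5° + 360° = 28.5°.
Positive ⇒ the second point lies to the east; separation 28.5°.

28.5° east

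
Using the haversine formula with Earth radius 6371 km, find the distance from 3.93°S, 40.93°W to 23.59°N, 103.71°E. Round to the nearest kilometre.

15637 km

Δλ = 103.71 − -40.93 = 144.64°.
Δφ = 23.59 − -3.93 = 27.52°.
a = sin²(Δφ/2) + cos φ₁ · cos φ₂ · sin²(Δλ/2) = 0.886525.
c = 2·atan2(√a, √(1−a)) = 2.45443 rad → d = 6371·c ≈ 15637.19 km.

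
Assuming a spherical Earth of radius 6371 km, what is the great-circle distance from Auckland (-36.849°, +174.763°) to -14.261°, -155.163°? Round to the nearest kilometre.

3895 km

Δλ = -155.163 − 174.763 = -329.926°; wrapped into (−180°, 180°]: 30.074°.
Δφ = -14.261 − -36.849 = 22.588°.
a = sin²(Δφ/2) + cos φ₁ · cos φ₂ · sin²(Δλ/2) = 0.090558.
c = 2·atan2(√a, √(1−a)) = 0.61133 rad → d = 6371·c ≈ 3894.80 km.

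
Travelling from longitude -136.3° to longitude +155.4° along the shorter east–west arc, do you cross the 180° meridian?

Yes

Naïve |155.4 − -136.3| = 291.7° > 180°, so the shorter arc goes the other way round — across 180°.
Signed shortest Δλ = ((155.4 − -136.3 + 180) mod 360) − 180 = -68.3°.
Going west by 68.3° from -136.3° passes through 180° before reaching +155.4°.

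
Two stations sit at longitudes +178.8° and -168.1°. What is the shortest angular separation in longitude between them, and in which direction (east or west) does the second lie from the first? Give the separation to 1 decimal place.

Raw difference: -168.1 − 178.8 = -346.9°.
Normalise into (−180°, 180°]: -346.9° + 360° = 13.1°.
Positive ⇒ the second point lies to the east; separation 13.1°.

13.1° east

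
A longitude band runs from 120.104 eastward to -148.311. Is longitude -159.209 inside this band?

Band width going east from +120.104° to -148.311°: ((-148.311 − 120.104) mod 360) = 91.585°.
Offset of -159.209° east of the west edge: ((-159.209 − 120.104) mod 360) = 80.687°.
80.687° ≤ 91.585° ⇒ inside.

Yes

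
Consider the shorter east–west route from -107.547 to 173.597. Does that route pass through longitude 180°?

Yes

Naïve |173.597 − -107.547| = 281.144° > 180°, so the shorter arc goes the other way round — across 180°.
Signed shortest Δλ = ((173.597 − -107.547 + 180) mod 360) − 180 = -78.856°.
Going west by 78.856° from -107.547° passes through 180° before reaching +173.597°.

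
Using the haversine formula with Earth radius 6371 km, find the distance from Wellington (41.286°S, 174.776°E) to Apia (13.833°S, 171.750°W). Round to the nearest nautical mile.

Δλ = -171.750 − 174.776 = -346.526°; wrapped into (−180°, 180°]: 13.474°.
Δφ = -13.833 − -41.286 = 27.453°.
a = sin²(Δφ/2) + cos φ₁ · cos φ₂ · sin²(Δλ/2) = 0.066347.
c = 2·atan2(√a, √(1−a)) = 0.52103 rad → d = 6371·c ≈ 3319.48 km ≈ 1792.38 nmi.

1792 nmi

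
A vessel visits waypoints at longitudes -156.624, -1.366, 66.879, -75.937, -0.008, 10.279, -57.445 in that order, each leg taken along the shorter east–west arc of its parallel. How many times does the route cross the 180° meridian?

0

Leg 1: -156.624° → -1.366°, shortest Δλ = 155.258° (east) — does not cross 180°.
Leg 2: -1.366° → +66.879°, shortest Δλ = 68.245° (east) — does not cross 180°.
Leg 3: +66.879° → -75.937°, shortest Δλ = -142.816° (west) — does not cross 180°.
Leg 4: -75.937° → -0.008°, shortest Δλ = 75.929° (east) — does not cross 180°.
Leg 5: -0.008° → +10.279°, shortest Δλ = 10.287° (east) — does not cross 180°.
Leg 6: +10.279° → -57.445°, shortest Δλ = -67.724° (west) — does not cross 180°.
Total crossings: 0.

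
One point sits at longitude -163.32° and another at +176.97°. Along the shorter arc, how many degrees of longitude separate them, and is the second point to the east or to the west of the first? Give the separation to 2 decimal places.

Raw difference: 176.97 − -163.32 = 340.29°.
Normalise into (−180°, 180°]: 340.29° − 360° = -19.71°.
Negative ⇒ the second point lies to the west; separation 19.71°.

19.71° west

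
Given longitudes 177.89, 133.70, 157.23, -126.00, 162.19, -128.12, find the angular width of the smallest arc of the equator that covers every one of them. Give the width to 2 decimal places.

Sort the longitudes: -128.12°, -126.00°, +133.70°, +157.23°, +162.19°, +177.89°.
Eastward gaps between consecutive values (wrapping around): 2.12°, 259.70°, 23.53°, 4.96°, 15.70°, 53.99°.
Largest gap = 259.70° ⇒ minimal covering band is its complement: 360° − 259.70° = 100.30°.
Band runs from +133.70° eastward to -126.00°, crossing the antimeridian.

100.30°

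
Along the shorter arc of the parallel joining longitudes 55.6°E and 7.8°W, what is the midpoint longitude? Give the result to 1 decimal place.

23.9°E

Signed shortest Δλ from +55.6° to -7.8° is -63.4°.
Midpoint longitude = +55.6° + (-63.4°)/2 = +55.6° − 31.7° = +23.9°.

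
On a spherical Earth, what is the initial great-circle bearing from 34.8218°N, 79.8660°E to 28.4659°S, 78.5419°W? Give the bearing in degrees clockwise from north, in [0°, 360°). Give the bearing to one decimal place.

Δλ = -78.5419 − 79.8660 = -158.4079°.
θ = atan2( sin Δλ · cos φ₂ , cos φ₁ · sin φ₂ − sin φ₁ · cos φ₂ · cos Δλ )
  = atan2(-0.32351, 0.07548) = -76.867° → normalised to [0°, 360°): 283.133°.

283.1°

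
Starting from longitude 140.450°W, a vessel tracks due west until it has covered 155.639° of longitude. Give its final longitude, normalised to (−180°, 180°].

63.911°E

Start at -140.450°; shift −155.639° → -296.089°.
-296.089° lies outside (−180°, 180°]; add 360° → +63.911°.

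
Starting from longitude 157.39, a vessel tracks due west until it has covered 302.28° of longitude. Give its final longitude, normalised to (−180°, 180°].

-144.89°

Start at +157.39°; shift −302.28° → -144.89°.
-144.89° already lies in (−180°, 180°].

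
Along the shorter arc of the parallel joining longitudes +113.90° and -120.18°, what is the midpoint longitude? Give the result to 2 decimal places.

Signed shortest Δλ from +113.90° to -120.18° is +125.92°.
Midpoint longitude = +113.90° + (+125.92°)/2 = +113.90° + 62.96° = +176.86°.
(The naïve average (+113.90 + -120.18)/2 = -3.14° is on the wrong side of the globe.)

+176.86°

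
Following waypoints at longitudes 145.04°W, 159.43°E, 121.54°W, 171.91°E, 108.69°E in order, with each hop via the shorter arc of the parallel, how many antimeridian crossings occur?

3

Leg 1: -145.04° → +159.43°, shortest Δλ = -55.53° (west) — crosses 180°.
Leg 2: +159.43° → -121.54°, shortest Δλ = 79.03° (east) — crosses 180°.
Leg 3: -121.54° → +171.91°, shortest Δλ = -66.55° (west) — crosses 180°.
Leg 4: +171.91° → +108.69°, shortest Δλ = -63.22° (west) — does not cross 180°.
Total crossings: 3.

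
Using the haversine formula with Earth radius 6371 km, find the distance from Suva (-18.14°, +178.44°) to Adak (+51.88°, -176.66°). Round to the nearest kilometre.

Δλ = -176.66 − 178.44 = -355.10°; wrapped into (−180°, 180°]: 4.90°.
Δφ = 51.88 − -18.14 = 70.02°.
a = sin²(Δφ/2) + cos φ₁ · cos φ₂ · sin²(Δλ/2) = 0.330226.
c = 2·atan2(√a, √(1−a)) = 1.22436 rad → d = 6371·c ≈ 7800.40 km.

7800 km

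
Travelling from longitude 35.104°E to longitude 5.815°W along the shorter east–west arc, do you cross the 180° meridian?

Signed shortest Δλ = ((-5.815 − 35.104 + 180) mod 360) − 180 = -40.919°.
Going west by 40.919° from +35.104° reaches -5.815° without touching 180°.

No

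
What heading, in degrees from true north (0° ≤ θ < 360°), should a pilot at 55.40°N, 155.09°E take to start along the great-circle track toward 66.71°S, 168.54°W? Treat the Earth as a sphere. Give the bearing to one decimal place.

Δλ = -168.54 − 155.09 = -323.63°; wrapped into (−180°, 180°]: 36.37°.
θ = atan2( sin Δλ · cos φ₂ , cos φ₁ · sin φ₂ − sin φ₁ · cos φ₂ · cos Δλ )
  = atan2(0.23446, -0.78363) = 163.343° → normalised to [0°, 360°): 163.343°.

163.3°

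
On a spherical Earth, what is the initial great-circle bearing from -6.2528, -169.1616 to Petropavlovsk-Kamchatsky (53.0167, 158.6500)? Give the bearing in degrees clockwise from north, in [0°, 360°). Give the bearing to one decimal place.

Δλ = 158.6500 − -169.1616 = 327.8116°; wrapped into (−180°, 180°]: -32.1884°.
θ = atan2( sin Δλ · cos φ₂ , cos φ₁ · sin φ₂ − sin φ₁ · cos φ₂ · cos Δλ )
  = atan2(-0.32047, 0.84951) = -20.668° → normalised to [0°, 360°): 339.332°.

339.3°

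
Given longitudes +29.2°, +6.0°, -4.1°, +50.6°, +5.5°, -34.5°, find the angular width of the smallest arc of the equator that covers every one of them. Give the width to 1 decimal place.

85.1°

Sort the longitudes: -34.5°, -4.1°, +5.5°, +6.0°, +29.2°, +50.6°.
Eastward gaps between consecutive values (wrapping around): 30.4°, 9.6°, 0.5°, 23.2°, 21.4°, 274.9°.
Largest gap = 274.9° ⇒ minimal covering band is its complement: 360° − 274.9° = 85.1°.
Band runs from -34.5° eastward to +50.6°.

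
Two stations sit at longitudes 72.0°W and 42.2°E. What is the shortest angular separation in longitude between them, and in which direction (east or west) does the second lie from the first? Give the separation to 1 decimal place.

Raw difference: 42.2 − -72.0 = 114.2°.
Normalise into (−180°, 180°]: 114.2° stays 114.2°.
Positive ⇒ the second point lies to the east; separation 114.2°.

114.2° east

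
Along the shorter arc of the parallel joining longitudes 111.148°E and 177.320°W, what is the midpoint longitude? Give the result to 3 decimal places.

Signed shortest Δλ from +111.148° to -177.320° is +71.532°.
Midpoint longitude = +111.148° + (+71.532°)/2 = +111.148° + 35.766° = +146.914°.
(The naïve average (+111.148 + -177.320)/2 = -33.086° is on the wrong side of the globe.)

146.914°E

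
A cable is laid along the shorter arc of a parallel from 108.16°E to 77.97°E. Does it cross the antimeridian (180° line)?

No

Signed shortest Δλ = ((77.97 − 108.16 + 180) mod 360) − 180 = -30.19°.
Going west by 30.19° from +108.16° reaches +77.97° without touching 180°.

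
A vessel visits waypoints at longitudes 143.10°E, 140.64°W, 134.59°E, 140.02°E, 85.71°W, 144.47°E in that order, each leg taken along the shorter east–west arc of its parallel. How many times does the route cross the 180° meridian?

Leg 1: +143.10° → -140.64°, shortest Δλ = 76.26° (east) — crosses 180°.
Leg 2: -140.64° → +134.59°, shortest Δλ = -84.77° (west) — crosses 180°.
Leg 3: +134.59° → +140.02°, shortest Δλ = 5.43° (east) — does not cross 180°.
Leg 4: +140.02° → -85.71°, shortest Δλ = 134.27° (east) — crosses 180°.
Leg 5: -85.71° → +144.47°, shortest Δλ = -129.82° (west) — crosses 180°.
Total crossings: 4.

4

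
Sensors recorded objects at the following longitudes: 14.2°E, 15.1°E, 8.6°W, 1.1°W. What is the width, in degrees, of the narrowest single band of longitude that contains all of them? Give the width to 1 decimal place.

Sort the longitudes: -8.6°, -1.1°, +14.2°, +15.1°.
Eastward gaps between consecutive values (wrapping around): 7.5°, 15.3°, 0.9°, 336.3°.
Largest gap = 336.3° ⇒ minimal covering band is its complement: 360° − 336.3° = 23.7°.
Band runs from -8.6° eastward to +15.1°.

23.7°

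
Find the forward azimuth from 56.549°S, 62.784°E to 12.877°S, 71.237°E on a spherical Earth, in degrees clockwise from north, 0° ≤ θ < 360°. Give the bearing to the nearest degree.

12°

Δλ = 71.237 − 62.784 = 8.453°.
θ = atan2( sin Δλ · cos φ₂ , cos φ₁ · sin φ₂ − sin φ₁ · cos φ₂ · cos Δλ )
  = atan2(0.14330, 0.68169) = 11.872° → normalised to [0°, 360°): 11.872°.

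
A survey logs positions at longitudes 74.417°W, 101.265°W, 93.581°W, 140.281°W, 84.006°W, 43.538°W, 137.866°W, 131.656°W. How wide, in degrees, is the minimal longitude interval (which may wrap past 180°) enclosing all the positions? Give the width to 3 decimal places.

96.743°

Sort the longitudes: -140.281°, -137.866°, -131.656°, -101.265°, -93.581°, -84.006°, -74.417°, -43.538°.
Eastward gaps between consecutive values (wrapping around): 2.415°, 6.210°, 30.391°, 7.684°, 9.575°, 9.589°, 30.879°, 263.257°.
Largest gap = 263.257° ⇒ minimal covering band is its complement: 360° − 263.257° = 96.743°.
Band runs from -140.281° eastward to -43.538°.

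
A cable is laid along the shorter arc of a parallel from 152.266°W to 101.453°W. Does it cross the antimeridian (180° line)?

Signed shortest Δλ = ((-101.453 − -152.266 + 180) mod 360) − 180 = 50.813°.
Going east by 50.813° from -152.266° reaches -101.453° without touching 180°.

No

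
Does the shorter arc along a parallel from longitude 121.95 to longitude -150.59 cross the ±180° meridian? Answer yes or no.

Yes

Naïve |-150.59 − 121.95| = 272.54° > 180°, so the shorter arc goes the other way round — across 180°.
Signed shortest Δλ = ((-150.59 − 121.95 + 180) mod 360) − 180 = 87.46°.
Going east by 87.46° from +121.95° passes through 180° before reaching -150.59°.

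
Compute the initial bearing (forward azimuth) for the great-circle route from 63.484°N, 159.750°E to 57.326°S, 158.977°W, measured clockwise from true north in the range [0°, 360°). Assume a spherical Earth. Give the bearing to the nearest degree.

154°

Δλ = -158.977 − 159.750 = -318.727°; wrapped into (−180°, 180°]: 41.273°.
θ = atan2( sin Δλ · cos φ₂ , cos φ₁ · sin φ₂ − sin φ₁ · cos φ₂ · cos Δλ )
  = atan2(0.35612, -0.73886) = 154.267° → normalised to [0°, 360°): 154.267°.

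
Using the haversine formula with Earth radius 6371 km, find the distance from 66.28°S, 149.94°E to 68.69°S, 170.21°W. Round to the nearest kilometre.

Δλ = -170.21 − 149.94 = -320.15°; wrapped into (−180°, 180°]: 39.85°.
Δφ = -68.69 − -66.28 = -2.41°.
a = sin²(Δφ/2) + cos φ₁ · cos φ₂ · sin²(Δλ/2) = 0.017420.
c = 2·atan2(√a, √(1−a)) = 0.26474 rad → d = 6371·c ≈ 1686.69 km.

1687 km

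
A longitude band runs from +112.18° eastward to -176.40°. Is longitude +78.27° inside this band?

No

Band width going east from +112.18° to -176.40°: ((-176.40 − 112.18) mod 360) = 71.42°.
Offset of +78.27° east of the west edge: ((78.27 − 112.18) mod 360) = 326.09°.
326.09° > 71.42° ⇒ outside.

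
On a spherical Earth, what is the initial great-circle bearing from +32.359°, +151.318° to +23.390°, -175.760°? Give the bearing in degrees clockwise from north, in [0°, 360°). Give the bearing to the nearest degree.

99°

Δλ = -175.760 − 151.318 = -327.078°; wrapped into (−180°, 180°]: 32.922°.
θ = atan2( sin Δλ · cos φ₂ , cos φ₁ · sin φ₂ − sin φ₁ · cos φ₂ · cos Δλ )
  = atan2(0.49883, -0.07701) = 98.776° → normalised to [0°, 360°): 98.776°.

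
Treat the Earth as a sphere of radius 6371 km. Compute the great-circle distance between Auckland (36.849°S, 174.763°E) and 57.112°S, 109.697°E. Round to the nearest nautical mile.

2799 nmi

Δλ = 109.697 − 174.763 = -65.066°.
Δφ = -57.112 − -36.849 = -20.263°.
a = sin²(Δφ/2) + cos φ₁ · cos φ₂ · sin²(Δλ/2) = 0.156612.
c = 2·atan2(√a, √(1−a)) = 0.81375 rad → d = 6371·c ≈ 5184.41 km ≈ 2799.36 nmi.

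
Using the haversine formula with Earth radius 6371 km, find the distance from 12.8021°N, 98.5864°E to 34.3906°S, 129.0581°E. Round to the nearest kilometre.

Δλ = 129.0581 − 98.5864 = 30.4717°.
Δφ = -34.3906 − 12.8021 = -47.1927°.
a = sin²(Δφ/2) + cos φ₁ · cos φ₂ · sin²(Δλ/2) = 0.215805.
c = 2·atan2(√a, √(1−a)) = 0.96625 rad → d = 6371·c ≈ 6155.97 km.

6156 km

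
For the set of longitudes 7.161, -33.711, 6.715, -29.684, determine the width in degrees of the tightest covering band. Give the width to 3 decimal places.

Sort the longitudes: -33.711°, -29.684°, +6.715°, +7.161°.
Eastward gaps between consecutive values (wrapping around): 4.027°, 36.399°, 0.446°, 319.128°.
Largest gap = 319.128° ⇒ minimal covering band is its complement: 360° − 319.128° = 40.872°.
Band runs from -33.711° eastward to +7.161°.

40.872°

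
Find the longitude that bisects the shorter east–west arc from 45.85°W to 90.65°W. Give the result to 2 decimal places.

Signed shortest Δλ from -45.85° to -90.65° is -44.80°.
Midpoint longitude = -45.85° + (-44.80°)/2 = -45.85° − 22.40° = -68.25°.

68.25°W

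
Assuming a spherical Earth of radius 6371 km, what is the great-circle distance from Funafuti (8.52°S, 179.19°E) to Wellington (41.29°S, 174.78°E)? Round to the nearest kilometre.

3670 km

Δλ = 174.78 − 179.19 = -4.41°.
Δφ = -41.29 − -8.52 = -32.77°.
a = sin²(Δφ/2) + cos φ₁ · cos φ₂ · sin²(Δλ/2) = 0.080675.
c = 2·atan2(√a, √(1−a)) = 0.57600 rad → d = 6371·c ≈ 3669.67 km.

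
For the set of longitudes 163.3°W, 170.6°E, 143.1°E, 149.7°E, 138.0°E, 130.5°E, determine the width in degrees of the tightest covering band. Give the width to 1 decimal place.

66.2°

Sort the longitudes: -163.3°, +130.5°, +138.0°, +143.1°, +149.7°, +170.6°.
Eastward gaps between consecutive values (wrapping around): 293.8°, 7.5°, 5.1°, 6.6°, 20.9°, 26.1°.
Largest gap = 293.8° ⇒ minimal covering band is its complement: 360° − 293.8° = 66.2°.
Band runs from +130.5° eastward to -163.3°, crossing the antimeridian.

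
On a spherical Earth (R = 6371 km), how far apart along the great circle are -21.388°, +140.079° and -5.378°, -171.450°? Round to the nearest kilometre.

5510 km

Δλ = -171.450 − 140.079 = -311.529°; wrapped into (−180°, 180°]: 48.471°.
Δφ = -5.378 − -21.388 = 16.010°.
a = sin²(Δφ/2) + cos φ₁ · cos φ₂ · sin²(Δλ/2) = 0.175599.
c = 2·atan2(√a, √(1−a)) = 0.86479 rad → d = 6371·c ≈ 5509.56 km.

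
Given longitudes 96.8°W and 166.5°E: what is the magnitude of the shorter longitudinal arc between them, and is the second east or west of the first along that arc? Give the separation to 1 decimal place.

Raw difference: 166.5 − -96.8 = 263.3°.
Normalise into (−180°, 180°]: 263.3° − 360° = -96.7°.
Negative ⇒ the second point lies to the west; separation 96.7°.

96.7° west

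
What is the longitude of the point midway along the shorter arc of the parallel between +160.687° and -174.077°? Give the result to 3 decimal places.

Signed shortest Δλ from +160.687° to -174.077° is +25.236°.
Midpoint longitude = +160.687° + (+25.236°)/2 = +160.687° + 12.618° = +173.305°.
(The naïve average (+160.687 + -174.077)/2 = -6.695° is on the wrong side of the globe.)

+173.305°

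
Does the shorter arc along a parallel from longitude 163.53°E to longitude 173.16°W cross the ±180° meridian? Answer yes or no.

Yes

Naïve |-173.16 − 163.53| = 336.69° > 180°, so the shorter arc goes the other way round — across 180°.
Signed shortest Δλ = ((-173.16 − 163.53 + 180) mod 360) − 180 = 23.31°.
Going east by 23.31° from +163.53° passes through 180° before reaching -173.16°.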